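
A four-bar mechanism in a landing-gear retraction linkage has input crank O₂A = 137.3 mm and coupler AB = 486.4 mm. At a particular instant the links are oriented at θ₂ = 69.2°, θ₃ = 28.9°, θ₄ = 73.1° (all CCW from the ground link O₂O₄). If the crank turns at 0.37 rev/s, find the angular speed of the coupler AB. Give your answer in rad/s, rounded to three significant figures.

ω₂ = 2.325 rad/s (from 0.37 rev/s).
Differentiating the loop-closure r₂e^{iθ₂}+r₃e^{iθ₃}=r₁+r₄e^{iθ₄} gives r₂ω₂e^{iθ₂}+r₃ω₃e^{iθ₃}=r₄ω₄e^{iθ₄}.
Eliminating the other unknown: ω₃ = r₂ω₂ sin(θ₄−θ₂) / [r₃ sin(θ₃−θ₄)].
Numerator sine = +0.06802; denominator sine = -0.69717.
Result = 0.1373·2.325·(+0.06802) / (0.4864·(-0.69717)) = -0.064022 rad/s; magnitude 0.064022 rad/s.

0.0640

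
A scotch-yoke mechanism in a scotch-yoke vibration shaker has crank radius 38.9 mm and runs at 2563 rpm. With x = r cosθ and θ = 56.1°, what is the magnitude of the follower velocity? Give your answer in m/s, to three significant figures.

ω = 268.4 rad/s (from 2563 rpm).
x = r cosθ ⇒ ẋ = −rω sinθ.
|v| = rω|sinθ| = 0.0389·268.4·|sin 56.1°| = 8.6659 m/s.

8.67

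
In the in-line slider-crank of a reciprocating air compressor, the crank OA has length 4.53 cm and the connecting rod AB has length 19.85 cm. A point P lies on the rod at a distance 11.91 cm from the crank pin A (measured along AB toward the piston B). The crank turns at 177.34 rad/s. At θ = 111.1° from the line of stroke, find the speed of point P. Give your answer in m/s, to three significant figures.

7.21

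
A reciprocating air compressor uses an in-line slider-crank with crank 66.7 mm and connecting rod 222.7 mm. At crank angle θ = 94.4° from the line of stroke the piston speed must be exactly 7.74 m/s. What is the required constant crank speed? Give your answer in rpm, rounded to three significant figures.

1140

For an in-line slider-crank, |v_piston| = rω|sinθ|·[1 + r cosθ/√(L² − r² sin²θ)].
With r = 0.0667 m, L = 0.2227 m, θ = 94.4°: the bracketed kinematic factor |dx/dθ| = 0.064902 m.
ω = v/|dx/dθ| = 7.74/0.064902 = 119.26 rad/s.
N = 60ω/(2π) = 1138.8 rpm.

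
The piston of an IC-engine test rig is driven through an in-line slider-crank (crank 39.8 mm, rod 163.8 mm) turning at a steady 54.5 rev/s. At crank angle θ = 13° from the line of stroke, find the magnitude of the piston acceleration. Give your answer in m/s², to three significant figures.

ω = 2π·54.5 = 342.4 rad/s
x(θ) = r cosθ + √(L² − r² sin²θ); with ω constant, a = ω²·d²x/dθ².
d²x/dθ² = −r cosθ − r²(cos2θ)/√u − r⁴ sin²2θ/(4u^{3/2}),  u = L² − r² sin²θ = 0.0267503 m².
Substituting r = 0.0398 m, L = 0.1638 m, θ = 13°: d²x/dθ² = -0.047512 m.
a = ω²·d²x/dθ² = (342.4)²·(-0.047512) = -5571.3 m/s²;  |a| = 5571.3 m/s².

5570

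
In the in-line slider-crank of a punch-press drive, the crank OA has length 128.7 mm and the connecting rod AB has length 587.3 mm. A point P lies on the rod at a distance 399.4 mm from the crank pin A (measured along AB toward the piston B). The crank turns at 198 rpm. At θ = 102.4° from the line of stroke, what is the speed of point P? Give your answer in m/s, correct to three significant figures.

2.53

ω = 20.73 rad/s.  Crank-pin speed |V_A| = rω = 2.6685 m/s, perpendicular to OA.
Rod angle: sinφ = −(r/L) sinθ ⇒ φ = -12.358°; ω_rod = −rω cosθ/√(L²−r²sin²θ) = +0.99884 rad/s.
V_P = V_A + ω_rod × AP, with AP = 0.3994 m along the rod.
Components: V_Px = −rω sinθ − a·ω_rod·sinφ = -2.5209 m/s;  V_Py = rω cosθ + a·ω_rod·cosφ = -0.18333 m/s.
|V_P| = √(V_Px² + V_Py²) = 2.5276 m/s.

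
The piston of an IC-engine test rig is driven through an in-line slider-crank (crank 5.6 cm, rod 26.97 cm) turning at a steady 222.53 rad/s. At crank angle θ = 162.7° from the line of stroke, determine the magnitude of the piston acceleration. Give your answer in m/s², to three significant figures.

ω = 222.5 rad/s
x(θ) = r cosθ + √(L² − r² sin²θ); with ω constant, a = ω²·d²x/dθ².
d²x/dθ² = −r cosθ − r²(cos2θ)/√u − r⁴ sin²2θ/(4u^{3/2}),  u = L² − r² sin²θ = 0.0724608 m².
Substituting r = 0.056 m, L = 0.2697 m, θ = 162.7°: d²x/dθ² = +0.043836 m.
a = ω²·d²x/dθ² = (222.5)²·(+0.043836) = +2170.8 m/s²;  |a| = 2170.8 m/s².

2170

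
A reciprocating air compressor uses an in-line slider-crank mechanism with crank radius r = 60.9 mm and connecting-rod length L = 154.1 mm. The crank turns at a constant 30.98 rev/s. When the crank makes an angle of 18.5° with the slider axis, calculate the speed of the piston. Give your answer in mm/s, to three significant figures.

5180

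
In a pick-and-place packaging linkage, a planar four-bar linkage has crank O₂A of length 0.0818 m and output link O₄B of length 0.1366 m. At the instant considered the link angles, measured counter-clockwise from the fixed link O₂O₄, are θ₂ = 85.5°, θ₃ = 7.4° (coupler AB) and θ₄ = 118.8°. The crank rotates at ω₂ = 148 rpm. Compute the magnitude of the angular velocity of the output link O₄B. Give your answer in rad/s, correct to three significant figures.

ω₂ = 15.5 rad/s (from 148 rpm).
Differentiating the loop-closure r₂e^{iθ₂}+r₃e^{iθ₃}=r₁+r₄e^{iθ₄} gives r₂ω₂e^{iθ₂}+r₃ω₃e^{iθ₃}=r₄ω₄e^{iθ₄}.
Eliminating the other unknown: ω₄ = r₂ω₂ sin(θ₂−θ₃) / [r₄ sin(θ₄−θ₃)].
Numerator sine = +0.97851; denominator sine = +0.93106.
Result = 0.0818·15.5·(+0.97851) / (0.1366·(+0.93106)) = +9.754 rad/s; magnitude 9.754 rad/s.

9.75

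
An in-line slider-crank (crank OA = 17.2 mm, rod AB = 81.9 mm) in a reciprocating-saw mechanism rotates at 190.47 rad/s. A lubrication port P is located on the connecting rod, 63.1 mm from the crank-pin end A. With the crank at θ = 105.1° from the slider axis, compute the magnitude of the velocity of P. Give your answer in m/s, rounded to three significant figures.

ω = 190.5 rad/s.  Crank-pin speed |V_A| = rω = 3.2761 m/s, perpendicular to OA.
Rod angle: sinφ = −(r/L) sinθ ⇒ φ = -11.698°; ω_rod = −rω cosθ/√(L²−r²sin²θ) = +10.641 rad/s.
V_P = V_A + ω_rod × AP, with AP = 0.0631 m along the rod.
Components: V_Px = −rω sinθ − a·ω_rod·sinφ = -3.0268 m/s;  V_Py = rω cosθ + a·ω_rod·cosφ = -0.1959 m/s.
|V_P| = √(V_Px² + V_Py²) = 3.0332 m/s.

3.03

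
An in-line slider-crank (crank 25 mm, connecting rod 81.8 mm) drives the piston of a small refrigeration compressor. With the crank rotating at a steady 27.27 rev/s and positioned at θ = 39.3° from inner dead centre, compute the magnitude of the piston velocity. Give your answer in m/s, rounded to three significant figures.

ω = 2π·27.3 = 171.3 rad/s
For an in-line slider-crank, x = r cosθ + √(L² − r² sin²θ), so v = −rω sinθ·[1 + r cosθ/√(L² − r² sin²θ)].
With r = 0.025 m, L = 0.0818 m, θ = 39.3°: √(L² − r² sin²θ) = 0.080253 m.
v = −0.025·171.3·0.63338·[1 + 0.025·0.77384/0.080253] = -3.3672 m/s.
|v| = 3.3672 m/s.

3.37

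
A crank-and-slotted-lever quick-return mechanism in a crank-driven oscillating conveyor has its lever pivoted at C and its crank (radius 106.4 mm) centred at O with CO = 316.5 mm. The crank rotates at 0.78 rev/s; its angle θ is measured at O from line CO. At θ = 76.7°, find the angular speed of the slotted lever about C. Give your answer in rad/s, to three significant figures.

0.736

ω = 4.901 rad/s (from 0.78 rev/s).
Crank pin A relative to C: A = (d + r cosθ, r sinθ); lever angle φ = atan2(r sinθ, d + r cosθ).
Differentiating tanφ: φ̇ = rω(d cosθ + r)/(d² + r² + 2dr cosθ).
d² + r² + 2dr cosθ = |CA|² = 0.126987 m²;  d cosθ + r = +0.17921 m.
|ω_lever| = |0.1064·4.901·+0.17921| / 0.126987 = 0.7359 rad/s.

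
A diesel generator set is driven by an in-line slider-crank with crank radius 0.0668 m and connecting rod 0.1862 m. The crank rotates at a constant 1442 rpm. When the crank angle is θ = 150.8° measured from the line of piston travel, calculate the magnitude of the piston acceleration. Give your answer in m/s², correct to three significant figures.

1030

ω = 2π·1442/60 = 151 rad/s
x(θ) = r cosθ + √(L² − r² sin²θ); with ω constant, a = ω²·d²x/dθ².
d²x/dθ² = −r cosθ − r²(cos2θ)/√u − r⁴ sin²2θ/(4u^{3/2}),  u = L² − r² sin²θ = 0.0336084 m².
Substituting r = 0.0668 m, L = 0.1862 m, θ = 150.8°: d²x/dθ² = +0.044971 m.
a = ω²·d²x/dθ² = (151)²·(+0.044971) = +1025.5 m/s²;  |a| = 1025.5 m/s².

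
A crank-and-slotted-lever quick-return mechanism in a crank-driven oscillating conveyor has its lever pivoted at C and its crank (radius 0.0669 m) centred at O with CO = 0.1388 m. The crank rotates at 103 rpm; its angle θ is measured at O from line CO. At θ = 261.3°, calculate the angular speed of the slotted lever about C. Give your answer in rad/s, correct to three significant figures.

1.58

ω = 10.79 rad/s (from 103 rpm).
Crank pin A relative to C: A = (d + r cosθ, r sinθ); lever angle φ = atan2(r sinθ, d + r cosθ).
Differentiating tanφ: φ̇ = rω(d cosθ + r)/(d² + r² + 2dr cosθ).
d² + r² + 2dr cosθ = |CA|² = 0.0209319 m²;  d cosθ + r = +0.045905 m.
|ω_lever| = |0.0669·10.79·+0.045905| / 0.0209319 = 1.5825 rad/s.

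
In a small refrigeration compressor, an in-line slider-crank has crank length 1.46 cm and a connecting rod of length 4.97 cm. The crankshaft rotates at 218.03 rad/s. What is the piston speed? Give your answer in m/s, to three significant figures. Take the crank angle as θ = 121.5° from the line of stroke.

2.28

ω = 218 rad/s
For an in-line slider-crank, x = r cosθ + √(L² − r² sin²θ), so v = −rω sinθ·[1 + r cosθ/√(L² − r² sin²θ)].
With r = 0.0146 m, L = 0.0497 m, θ = 121.5°: √(L² − r² sin²θ) = 0.048116 m.
v = −0.0146·218·0.85264·[1 + 0.0146·-0.52250/0.048116] = -2.2838 m/s.
|v| = 2.2838 m/s.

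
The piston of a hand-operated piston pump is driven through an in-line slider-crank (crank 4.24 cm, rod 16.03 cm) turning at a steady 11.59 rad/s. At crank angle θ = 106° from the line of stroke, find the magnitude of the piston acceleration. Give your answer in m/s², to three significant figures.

ω = 11.59 rad/s
x(θ) = r cosθ + √(L² − r² sin²θ); with ω constant, a = ω²·d²x/dθ².
d²x/dθ² = −r cosθ − r²(cos2θ)/√u − r⁴ sin²2θ/(4u^{3/2}),  u = L² − r² sin²θ = 0.0240349 m².
Substituting r = 0.0424 m, L = 0.1603 m, θ = 106°: d²x/dθ² = +0.02146 m.
a = ω²·d²x/dθ² = (11.59)²·(+0.02146) = +2.8827 m/s²;  |a| = 2.8827 m/s².

2.88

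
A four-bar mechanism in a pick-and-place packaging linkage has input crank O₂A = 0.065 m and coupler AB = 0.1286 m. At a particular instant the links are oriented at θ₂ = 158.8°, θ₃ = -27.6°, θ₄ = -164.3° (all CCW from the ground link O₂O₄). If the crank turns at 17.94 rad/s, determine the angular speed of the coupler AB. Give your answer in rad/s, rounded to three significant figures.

7.94

ω₂ = 17.94 rad/s
Differentiating the loop-closure r₂e^{iθ₂}+r₃e^{iθ₃}=r₁+r₄e^{iθ₄} gives r₂ω₂e^{iθ₂}+r₃ω₃e^{iθ₃}=r₄ω₄e^{iθ₄}.
Eliminating the other unknown: ω₃ = r₂ω₂ sin(θ₄−θ₂) / [r₃ sin(θ₃−θ₄)].
Numerator sine = +0.60042; denominator sine = +0.68582.
Result = 0.065·17.94·(+0.60042) / (0.1286·(+0.68582)) = +7.9385 rad/s; magnitude 7.9385 rad/s.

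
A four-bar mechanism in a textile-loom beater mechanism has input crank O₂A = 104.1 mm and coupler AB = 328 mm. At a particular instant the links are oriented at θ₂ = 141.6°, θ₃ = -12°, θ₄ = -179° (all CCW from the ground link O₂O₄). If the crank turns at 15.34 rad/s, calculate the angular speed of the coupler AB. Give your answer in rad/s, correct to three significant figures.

13.7

ω₂ = 15.34 rad/s
Differentiating the loop-closure r₂e^{iθ₂}+r₃e^{iθ₃}=r₁+r₄e^{iθ₄} gives r₂ω₂e^{iθ₂}+r₃ω₃e^{iθ₃}=r₄ω₄e^{iθ₄}.
Eliminating the other unknown: ω₃ = r₂ω₂ sin(θ₄−θ₂) / [r₃ sin(θ₃−θ₄)].
Numerator sine = +0.63473; denominator sine = +0.22495.
Result = 0.1041·15.34·(+0.63473) / (0.328·(+0.22495)) = +13.737 rad/s; magnitude 13.737 rad/s.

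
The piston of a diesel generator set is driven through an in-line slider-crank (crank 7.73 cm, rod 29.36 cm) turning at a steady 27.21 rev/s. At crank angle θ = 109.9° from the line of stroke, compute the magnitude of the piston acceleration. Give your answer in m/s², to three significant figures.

1240

ω = 2π·27.2 = 171 rad/s
x(θ) = r cosθ + √(L² − r² sin²θ); with ω constant, a = ω²·d²x/dθ².
d²x/dθ² = −r cosθ − r²(cos2θ)/√u − r⁴ sin²2θ/(4u^{3/2}),  u = L² − r² sin²θ = 0.080918 m².
Substituting r = 0.0773 m, L = 0.2936 m, θ = 109.9°: d²x/dθ² = +0.042291 m.
a = ω²·d²x/dθ² = (171)²·(+0.042291) = +1236.1 m/s²;  |a| = 1236.1 m/s².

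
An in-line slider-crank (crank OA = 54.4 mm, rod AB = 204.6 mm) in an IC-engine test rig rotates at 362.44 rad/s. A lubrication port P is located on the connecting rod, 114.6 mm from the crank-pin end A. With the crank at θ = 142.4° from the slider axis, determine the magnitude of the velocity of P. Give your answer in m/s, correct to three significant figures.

12.6

ω = 362.4 rad/s.  Crank-pin speed |V_A| = rω = 19.717 m/s, perpendicular to OA.
Rod angle: sinφ = −(r/L) sinθ ⇒ φ = -9.336°; ω_rod = −rω cosθ/√(L²−r²sin²θ) = +77.376 rad/s.
V_P = V_A + ω_rod × AP, with AP = 0.1146 m along the rod.
Components: V_Px = −rω sinθ − a·ω_rod·sinφ = -10.592 m/s;  V_Py = rω cosθ + a·ω_rod·cosφ = -6.8716 m/s.
|V_P| = √(V_Px² + V_Py²) = 12.625 m/s.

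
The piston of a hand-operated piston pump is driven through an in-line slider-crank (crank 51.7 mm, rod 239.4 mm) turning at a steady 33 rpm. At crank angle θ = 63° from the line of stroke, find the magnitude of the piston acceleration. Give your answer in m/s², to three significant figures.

0.202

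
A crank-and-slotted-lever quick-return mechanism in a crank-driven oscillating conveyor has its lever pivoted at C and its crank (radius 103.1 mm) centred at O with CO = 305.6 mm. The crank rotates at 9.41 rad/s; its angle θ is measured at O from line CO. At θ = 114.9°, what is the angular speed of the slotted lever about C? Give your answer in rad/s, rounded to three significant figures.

0.320

ω = 9.41 rad/s
Crank pin A relative to C: A = (d + r cosθ, r sinθ); lever angle φ = atan2(r sinθ, d + r cosθ).
Differentiating tanφ: φ̇ = rω(d cosθ + r)/(d² + r² + 2dr cosθ).
d² + r² + 2dr cosθ = |CA|² = 0.0774895 m²;  d cosθ + r = -0.025569 m.
|ω_lever| = |0.1031·9.41·-0.025569| / 0.0774895 = 0.32012 rad/s.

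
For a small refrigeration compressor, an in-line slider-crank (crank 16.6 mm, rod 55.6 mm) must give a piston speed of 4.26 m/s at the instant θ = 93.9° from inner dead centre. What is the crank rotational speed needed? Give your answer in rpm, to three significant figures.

For an in-line slider-crank, |v_piston| = rω|sinθ|·[1 + r cosθ/√(L² − r² sin²θ)].
With r = 0.0166 m, L = 0.0556 m, θ = 93.9°: the bracketed kinematic factor |dx/dθ| = 0.016209 m.
ω = v/|dx/dθ| = 4.26/0.016209 = 262.81 rad/s.
N = 60ω/(2π) = 2509.7 rpm.

2510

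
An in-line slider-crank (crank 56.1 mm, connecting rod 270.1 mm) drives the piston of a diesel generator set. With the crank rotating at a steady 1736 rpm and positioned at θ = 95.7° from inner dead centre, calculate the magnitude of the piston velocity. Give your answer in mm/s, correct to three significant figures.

ω = 2π·1736/60 = 181.8 rad/s
For an in-line slider-crank, x = r cosθ + √(L² − r² sin²θ), so v = −rω sinθ·[1 + r cosθ/√(L² − r² sin²θ)].
With r = 0.0561 m, L = 0.2701 m, θ = 95.7°: √(L² − r² sin²θ) = 0.26427 m.
v = −0.0561·181.8·0.99506·[1 + 0.0561·-0.09932/0.26427] = -9.9342 m/s.
|v| = 9.9342 m/s = 9934.2 mm/s.

9930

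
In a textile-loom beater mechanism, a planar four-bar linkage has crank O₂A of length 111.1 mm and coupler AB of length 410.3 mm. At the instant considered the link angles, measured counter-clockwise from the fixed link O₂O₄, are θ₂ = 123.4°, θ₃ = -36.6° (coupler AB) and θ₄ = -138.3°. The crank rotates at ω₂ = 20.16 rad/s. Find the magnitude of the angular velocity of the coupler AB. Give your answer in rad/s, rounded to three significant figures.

5.52

ω₂ = 20.16 rad/s
Differentiating the loop-closure r₂e^{iθ₂}+r₃e^{iθ₃}=r₁+r₄e^{iθ₄} gives r₂ω₂e^{iθ₂}+r₃ω₃e^{iθ₃}=r₄ω₄e^{iθ₄}.
Eliminating the other unknown: ω₃ = r₂ω₂ sin(θ₄−θ₂) / [r₃ sin(θ₃−θ₄)].
Numerator sine = +0.98953; denominator sine = +0.97922.
Result = 0.1111·20.16·(+0.98953) / (0.4103·(+0.97922)) = +5.5163 rad/s; magnitude 5.5163 rad/s.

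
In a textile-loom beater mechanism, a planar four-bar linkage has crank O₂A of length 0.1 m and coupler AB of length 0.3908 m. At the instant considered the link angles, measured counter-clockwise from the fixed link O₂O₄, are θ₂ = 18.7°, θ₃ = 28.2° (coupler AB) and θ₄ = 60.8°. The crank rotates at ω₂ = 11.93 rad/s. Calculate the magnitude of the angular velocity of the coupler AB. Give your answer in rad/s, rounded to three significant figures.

ω₂ = 11.93 rad/s
Differentiating the loop-closure r₂e^{iθ₂}+r₃e^{iθ₃}=r₁+r₄e^{iθ₄} gives r₂ω₂e^{iθ₂}+r₃ω₃e^{iθ₃}=r₄ω₄e^{iθ₄}.
Eliminating the other unknown: ω₃ = r₂ω₂ sin(θ₄−θ₂) / [r₃ sin(θ₃−θ₄)].
Numerator sine = +0.67043; denominator sine = -0.53877.
Result = 0.1·11.93·(+0.67043) / (0.3908·(-0.53877)) = -3.7987 rad/s; magnitude 3.7987 rad/s.

3.80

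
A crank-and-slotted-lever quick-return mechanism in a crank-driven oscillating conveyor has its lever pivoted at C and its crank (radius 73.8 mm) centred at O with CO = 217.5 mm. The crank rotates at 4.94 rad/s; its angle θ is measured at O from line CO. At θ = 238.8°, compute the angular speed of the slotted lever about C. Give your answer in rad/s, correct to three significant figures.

0.392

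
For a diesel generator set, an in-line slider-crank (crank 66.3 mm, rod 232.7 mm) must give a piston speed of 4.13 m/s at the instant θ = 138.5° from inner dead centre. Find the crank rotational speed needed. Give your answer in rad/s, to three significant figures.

120

For an in-line slider-crank, |v_piston| = rω|sinθ|·[1 + r cosθ/√(L² − r² sin²θ)].
With r = 0.0663 m, L = 0.2327 m, θ = 138.5°: the bracketed kinematic factor |dx/dθ| = 0.034385 m.
ω = v/|dx/dθ| = 4.13/0.034385 = 120.11 rad/s.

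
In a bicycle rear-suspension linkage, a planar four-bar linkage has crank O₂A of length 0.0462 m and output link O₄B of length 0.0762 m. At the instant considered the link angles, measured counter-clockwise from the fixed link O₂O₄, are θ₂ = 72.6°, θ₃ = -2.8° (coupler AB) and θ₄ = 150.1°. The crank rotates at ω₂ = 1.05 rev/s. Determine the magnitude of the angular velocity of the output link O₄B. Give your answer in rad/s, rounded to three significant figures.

8.50

ω₂ = 6.597 rad/s (from 1.05 rev/s).
Differentiating the loop-closure r₂e^{iθ₂}+r₃e^{iθ₃}=r₁+r₄e^{iθ₄} gives r₂ω₂e^{iθ₂}+r₃ω₃e^{iθ₃}=r₄ω₄e^{iθ₄}.
Eliminating the other unknown: ω₄ = r₂ω₂ sin(θ₂−θ₃) / [r₄ sin(θ₄−θ₃)].
Numerator sine = +0.96771; denominator sine = +0.45554.
Result = 0.0462·6.597·(+0.96771) / (0.0762·(+0.45554)) = +8.4971 rad/s; magnitude 8.4971 rad/s.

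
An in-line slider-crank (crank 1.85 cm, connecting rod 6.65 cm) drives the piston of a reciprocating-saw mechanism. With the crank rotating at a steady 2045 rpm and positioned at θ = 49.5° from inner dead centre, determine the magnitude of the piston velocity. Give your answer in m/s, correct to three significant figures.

3.57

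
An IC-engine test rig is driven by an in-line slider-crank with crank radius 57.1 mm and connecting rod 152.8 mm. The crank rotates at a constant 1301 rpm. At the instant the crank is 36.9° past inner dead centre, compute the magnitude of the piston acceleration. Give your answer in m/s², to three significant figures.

975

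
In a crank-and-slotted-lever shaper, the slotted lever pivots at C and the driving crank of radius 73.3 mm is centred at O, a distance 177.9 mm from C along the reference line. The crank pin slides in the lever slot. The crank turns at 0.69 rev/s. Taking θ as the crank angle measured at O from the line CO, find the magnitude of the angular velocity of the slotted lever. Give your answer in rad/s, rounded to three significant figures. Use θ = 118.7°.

0.157

ω = 4.335 rad/s (from 0.69 rev/s).
Crank pin A relative to C: A = (d + r cosθ, r sinθ); lever angle φ = atan2(r sinθ, d + r cosθ).
Differentiating tanφ: φ̇ = rω(d cosθ + r)/(d² + r² + 2dr cosθ).
d² + r² + 2dr cosθ = |CA|² = 0.024497 m²;  d cosθ + r = -0.012132 m.
|ω_lever| = |0.0733·4.335·-0.012132| / 0.024497 = 0.15738 rad/s.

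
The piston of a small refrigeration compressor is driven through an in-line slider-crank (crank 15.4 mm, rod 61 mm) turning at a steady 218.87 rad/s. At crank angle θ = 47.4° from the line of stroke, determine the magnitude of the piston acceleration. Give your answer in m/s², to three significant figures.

487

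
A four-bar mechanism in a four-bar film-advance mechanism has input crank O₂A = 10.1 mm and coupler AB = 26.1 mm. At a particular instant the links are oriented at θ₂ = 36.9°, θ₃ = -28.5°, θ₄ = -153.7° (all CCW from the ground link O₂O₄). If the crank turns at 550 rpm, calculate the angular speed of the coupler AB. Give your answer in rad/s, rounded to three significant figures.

5.02

ω₂ = 57.6 rad/s (from 550 rpm).
Differentiating the loop-closure r₂e^{iθ₂}+r₃e^{iθ₃}=r₁+r₄e^{iθ₄} gives r₂ω₂e^{iθ₂}+r₃ω₃e^{iθ₃}=r₄ω₄e^{iθ₄}.
Eliminating the other unknown: ω₃ = r₂ω₂ sin(θ₄−θ₂) / [r₃ sin(θ₃−θ₄)].
Numerator sine = +0.18395; denominator sine = +0.81714.
Result = 0.0101·57.6·(+0.18395) / (0.0261·(+0.81714)) = +5.0174 rad/s; magnitude 5.0174 rad/s.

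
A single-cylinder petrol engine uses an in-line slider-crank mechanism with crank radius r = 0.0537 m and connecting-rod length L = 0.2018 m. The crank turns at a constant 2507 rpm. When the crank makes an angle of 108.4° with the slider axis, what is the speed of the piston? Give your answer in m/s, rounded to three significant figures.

12.2

ω = 2π·2507/60 = 262.5 rad/s
For an in-line slider-crank, x = r cosθ + √(L² − r² sin²θ), so v = −rω sinθ·[1 + r cosθ/√(L² − r² sin²θ)].
With r = 0.0537 m, L = 0.2018 m, θ = 108.4°: √(L² − r² sin²θ) = 0.19526 m.
v = −0.0537·262.5·0.94888·[1 + 0.0537·-0.31565/0.19526] = -12.216 m/s.
|v| = 12.216 m/s.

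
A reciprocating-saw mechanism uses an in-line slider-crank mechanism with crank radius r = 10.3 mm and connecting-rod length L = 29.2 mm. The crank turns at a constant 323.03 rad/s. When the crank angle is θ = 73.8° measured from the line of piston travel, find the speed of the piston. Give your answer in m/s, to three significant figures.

3.53

ω = 323 rad/s
For an in-line slider-crank, x = r cosθ + √(L² − r² sin²θ), so v = −rω sinθ·[1 + r cosθ/√(L² − r² sin²θ)].
With r = 0.0103 m, L = 0.0292 m, θ = 73.8°: √(L² − r² sin²θ) = 0.027474 m.
v = −0.0103·323·0.96029·[1 + 0.0103·0.27899/0.027474] = -3.5293 m/s.
|v| = 3.5293 m/s.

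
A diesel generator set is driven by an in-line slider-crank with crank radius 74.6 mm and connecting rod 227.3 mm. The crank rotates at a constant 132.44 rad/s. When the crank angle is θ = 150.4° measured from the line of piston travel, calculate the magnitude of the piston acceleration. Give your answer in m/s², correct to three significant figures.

906

ω = 132.4 rad/s
x(θ) = r cosθ + √(L² − r² sin²θ); with ω constant, a = ω²·d²x/dθ².
d²x/dθ² = −r cosθ − r²(cos2θ)/√u − r⁴ sin²2θ/(4u^{3/2}),  u = L² − r² sin²θ = 0.0503075 m².
Substituting r = 0.0746 m, L = 0.2273 m, θ = 150.4°: d²x/dθ² = +0.051653 m.
a = ω²·d²x/dθ² = (132.4)²·(+0.051653) = +906.02 m/s²;  |a| = 906.02 m/s².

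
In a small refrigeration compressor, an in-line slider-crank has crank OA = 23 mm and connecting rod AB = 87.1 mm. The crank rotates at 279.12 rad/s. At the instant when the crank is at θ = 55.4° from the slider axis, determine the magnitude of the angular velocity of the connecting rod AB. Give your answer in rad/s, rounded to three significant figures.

ω = 279.1 rad/s
The rod makes angle φ with the slider axis where L sinφ = r sinθ; differentiating, L cosφ·φ̇ = r ω cosθ.
L cosφ = √(L² − r² sin²θ) = 0.085018 m.
|ω_rod| = r ω |cosθ| / √(L² − r² sin²θ) = 0.023·279.1·0.56784/0.085018 = 42.878 rad/s.

42.9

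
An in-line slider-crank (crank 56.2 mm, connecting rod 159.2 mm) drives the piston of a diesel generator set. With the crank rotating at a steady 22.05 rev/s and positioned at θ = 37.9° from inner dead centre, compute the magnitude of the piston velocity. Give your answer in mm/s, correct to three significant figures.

6150

ω = 2π·22.1 = 138.5 rad/s
For an in-line slider-crank, x = r cosθ + √(L² − r² sin²θ), so v = −rω sinθ·[1 + r cosθ/√(L² − r² sin²θ)].
With r = 0.0562 m, L = 0.1592 m, θ = 37.9°: √(L² − r² sin²θ) = 0.15541 m.
v = −0.0562·138.5·0.61429·[1 + 0.0562·0.78908/0.15541] = -6.1477 m/s.
|v| = 6.1477 m/s = 6147.7 mm/s.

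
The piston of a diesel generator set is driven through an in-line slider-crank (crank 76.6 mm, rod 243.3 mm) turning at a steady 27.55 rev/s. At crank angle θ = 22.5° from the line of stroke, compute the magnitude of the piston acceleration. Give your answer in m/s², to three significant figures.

ω = 2π·27.6 = 173.1 rad/s
x(θ) = r cosθ + √(L² − r² sin²θ); with ω constant, a = ω²·d²x/dθ².
d²x/dθ² = −r cosθ − r²(cos2θ)/√u − r⁴ sin²2θ/(4u^{3/2}),  u = L² − r² sin²θ = 0.0583356 m².
Substituting r = 0.0766 m, L = 0.2433 m, θ = 22.5°: d²x/dθ² = -0.088253 m.
a = ω²·d²x/dθ² = (173.1)²·(-0.088253) = -2644.4 m/s²;  |a| = 2644.4 m/s².

2640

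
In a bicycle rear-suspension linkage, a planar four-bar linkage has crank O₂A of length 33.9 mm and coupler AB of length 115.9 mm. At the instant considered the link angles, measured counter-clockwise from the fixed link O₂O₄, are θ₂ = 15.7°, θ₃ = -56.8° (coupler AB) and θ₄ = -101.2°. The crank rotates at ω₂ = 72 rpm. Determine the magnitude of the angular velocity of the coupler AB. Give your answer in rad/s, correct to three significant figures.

ω₂ = 7.54 rad/s (from 72 rpm).
Differentiating the loop-closure r₂e^{iθ₂}+r₃e^{iθ₃}=r₁+r₄e^{iθ₄} gives r₂ω₂e^{iθ₂}+r₃ω₃e^{iθ₃}=r₄ω₄e^{iθ₄}.
Eliminating the other unknown: ω₃ = r₂ω₂ sin(θ₄−θ₂) / [r₃ sin(θ₃−θ₄)].
Numerator sine = -0.89180; denominator sine = +0.69966.
Result = 0.0339·7.54·(-0.89180) / (0.1159·(+0.69966)) = -2.811 rad/s; magnitude 2.811 rad/s.

2.81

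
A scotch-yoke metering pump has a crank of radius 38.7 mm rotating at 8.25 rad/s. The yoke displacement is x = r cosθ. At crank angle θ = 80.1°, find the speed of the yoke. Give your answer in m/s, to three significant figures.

0.315

ω = 8.25 rad/s
x = r cosθ ⇒ ẋ = −rω sinθ.
|v| = rω|sinθ| = 0.0387·8.25·|sin 80.1°| = 0.31452 m/s.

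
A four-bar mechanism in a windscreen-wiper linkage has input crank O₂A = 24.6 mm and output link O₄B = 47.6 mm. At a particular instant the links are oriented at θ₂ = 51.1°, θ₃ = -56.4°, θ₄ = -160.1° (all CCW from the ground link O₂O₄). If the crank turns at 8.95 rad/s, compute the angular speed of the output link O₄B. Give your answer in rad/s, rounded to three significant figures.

ω₂ = 8.95 rad/s
Differentiating the loop-closure r₂e^{iθ₂}+r₃e^{iθ₃}=r₁+r₄e^{iθ₄} gives r₂ω₂e^{iθ₂}+r₃ω₃e^{iθ₃}=r₄ω₄e^{iθ₄}.
Eliminating the other unknown: ω₄ = r₂ω₂ sin(θ₂−θ₃) / [r₄ sin(θ₄−θ₃)].
Numerator sine = +0.95372; denominator sine = -0.97155.
Result = 0.0246·8.95·(+0.95372) / (0.0476·(-0.97155)) = -4.5405 rad/s; magnitude 4.5405 rad/s.

4.54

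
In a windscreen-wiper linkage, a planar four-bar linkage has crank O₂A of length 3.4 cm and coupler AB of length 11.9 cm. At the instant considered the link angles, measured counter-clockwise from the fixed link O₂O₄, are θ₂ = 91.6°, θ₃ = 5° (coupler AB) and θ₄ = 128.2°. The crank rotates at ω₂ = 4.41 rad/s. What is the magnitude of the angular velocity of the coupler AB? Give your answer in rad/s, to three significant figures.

0.898

ω₂ = 4.41 rad/s
Differentiating the loop-closure r₂e^{iθ₂}+r₃e^{iθ₃}=r₁+r₄e^{iθ₄} gives r₂ω₂e^{iθ₂}+r₃ω₃e^{iθ₃}=r₄ω₄e^{iθ₄}.
Eliminating the other unknown: ω₃ = r₂ω₂ sin(θ₄−θ₂) / [r₃ sin(θ₃−θ₄)].
Numerator sine = +0.59622; denominator sine = -0.83676.
Result = 0.034·4.41·(+0.59622) / (0.119·(-0.83676)) = -0.8978 rad/s; magnitude 0.8978 rad/s.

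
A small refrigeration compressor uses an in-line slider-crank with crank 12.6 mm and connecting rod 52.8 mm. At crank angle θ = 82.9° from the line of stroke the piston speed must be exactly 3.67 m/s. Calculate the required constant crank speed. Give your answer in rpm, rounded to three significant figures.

2720

For an in-line slider-crank, |v_piston| = rω|sinθ|·[1 + r cosθ/√(L² − r² sin²θ)].
With r = 0.0126 m, L = 0.0528 m, θ = 82.9°: the bracketed kinematic factor |dx/dθ| = 0.012883 m.
ω = v/|dx/dθ| = 3.67/0.012883 = 284.87 rad/s.
N = 60ω/(2π) = 2720.3 rpm.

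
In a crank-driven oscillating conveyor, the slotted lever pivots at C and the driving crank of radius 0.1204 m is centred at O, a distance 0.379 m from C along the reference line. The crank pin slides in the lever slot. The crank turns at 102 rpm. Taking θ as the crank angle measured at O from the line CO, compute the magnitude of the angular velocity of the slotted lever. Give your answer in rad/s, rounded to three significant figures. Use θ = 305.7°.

ω = 10.68 rad/s (from 102 rpm).
Crank pin A relative to C: A = (d + r cosθ, r sinθ); lever angle φ = atan2(r sinθ, d + r cosθ).
Differentiating tanφ: φ̇ = rω(d cosθ + r)/(d² + r² + 2dr cosθ).
d² + r² + 2dr cosθ = |CA|² = 0.211393 m²;  d cosθ + r = +0.34156 m.
|ω_lever| = |0.1204·10.68·+0.34156| / 0.211393 = 2.0779 rad/s.

2.08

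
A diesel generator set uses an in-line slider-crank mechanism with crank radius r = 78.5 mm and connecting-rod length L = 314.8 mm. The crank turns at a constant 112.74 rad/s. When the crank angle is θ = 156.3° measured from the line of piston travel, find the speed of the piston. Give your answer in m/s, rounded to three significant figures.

2.74

ω = 112.7 rad/s
For an in-line slider-crank, x = r cosθ + √(L² − r² sin²θ), so v = −rω sinθ·[1 + r cosθ/√(L² − r² sin²θ)].
With r = 0.0785 m, L = 0.3148 m, θ = 156.3°: √(L² − r² sin²θ) = 0.31321 m.
v = −0.0785·112.7·0.40195·[1 + 0.0785·-0.91566/0.31321] = -2.7409 m/s.
|v| = 2.7409 m/s.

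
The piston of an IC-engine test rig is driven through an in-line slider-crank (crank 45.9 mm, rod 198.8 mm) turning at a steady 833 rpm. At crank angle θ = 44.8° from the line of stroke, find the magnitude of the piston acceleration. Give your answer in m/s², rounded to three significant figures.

ω = 2π·833/60 = 87.23 rad/s
x(θ) = r cosθ + √(L² − r² sin²θ); with ω constant, a = ω²·d²x/dθ².
d²x/dθ² = −r cosθ − r²(cos2θ)/√u − r⁴ sin²2θ/(4u^{3/2}),  u = L² − r² sin²θ = 0.0384754 m².
Substituting r = 0.0459 m, L = 0.1988 m, θ = 44.8°: d²x/dθ² = -0.032791 m.
a = ω²·d²x/dθ² = (87.23)²·(-0.032791) = -249.52 m/s²;  |a| = 249.52 m/s².

250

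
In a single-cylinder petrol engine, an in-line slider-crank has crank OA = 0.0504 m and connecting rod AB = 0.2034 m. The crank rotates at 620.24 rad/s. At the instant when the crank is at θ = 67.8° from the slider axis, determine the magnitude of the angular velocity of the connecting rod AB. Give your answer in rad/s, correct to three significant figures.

ω = 620.2 rad/s
The rod makes angle φ with the slider axis where L sinφ = r sinθ; differentiating, L cosφ·φ̇ = r ω cosθ.
L cosφ = √(L² − r² sin²θ) = 0.19797 m.
|ω_rod| = r ω |cosθ| / √(L² − r² sin²θ) = 0.0504·620.2·0.37784/0.19797 = 59.661 rad/s.

59.7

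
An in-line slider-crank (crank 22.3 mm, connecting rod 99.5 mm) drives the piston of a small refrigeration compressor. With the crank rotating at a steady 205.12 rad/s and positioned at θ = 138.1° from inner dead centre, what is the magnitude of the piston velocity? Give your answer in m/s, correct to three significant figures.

2.54

ω = 205.1 rad/s
For an in-line slider-crank, x = r cosθ + √(L² − r² sin²θ), so v = −rω sinθ·[1 + r cosθ/√(L² − r² sin²θ)].
With r = 0.0223 m, L = 0.0995 m, θ = 138.1°: √(L² − r² sin²θ) = 0.098379 m.
v = −0.0223·205.1·0.66783·[1 + 0.0223·-0.74431/0.098379] = -2.5394 m/s.
|v| = 2.5394 m/s.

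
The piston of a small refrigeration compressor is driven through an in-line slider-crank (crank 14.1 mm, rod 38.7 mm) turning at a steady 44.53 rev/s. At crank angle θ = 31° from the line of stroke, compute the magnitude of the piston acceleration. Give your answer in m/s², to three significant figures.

1150

ω = 2π·44.5 = 279.8 rad/s
x(θ) = r cosθ + √(L² − r² sin²θ); with ω constant, a = ω²·d²x/dθ².
d²x/dθ² = −r cosθ − r²(cos2θ)/√u − r⁴ sin²2θ/(4u^{3/2}),  u = L² − r² sin²θ = 0.00144495 m².
Substituting r = 0.0141 m, L = 0.0387 m, θ = 31°: d²x/dθ² = -0.014682 m.
a = ω²·d²x/dθ² = (279.8)²·(-0.014682) = -1149.3 m/s²;  |a| = 1149.3 m/s².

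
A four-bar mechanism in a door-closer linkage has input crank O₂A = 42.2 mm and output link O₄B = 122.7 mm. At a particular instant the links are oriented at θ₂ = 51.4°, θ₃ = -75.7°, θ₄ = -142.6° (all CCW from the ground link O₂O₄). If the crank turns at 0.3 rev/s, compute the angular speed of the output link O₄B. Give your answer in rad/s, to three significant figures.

0.562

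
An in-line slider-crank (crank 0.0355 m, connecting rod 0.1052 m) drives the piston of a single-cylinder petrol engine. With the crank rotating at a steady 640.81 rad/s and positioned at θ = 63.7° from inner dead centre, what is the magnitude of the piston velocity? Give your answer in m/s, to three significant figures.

23.6

ω = 640.8 rad/s
For an in-line slider-crank, x = r cosθ + √(L² − r² sin²θ), so v = −rω sinθ·[1 + r cosθ/√(L² − r² sin²θ)].
With r = 0.0355 m, L = 0.1052 m, θ = 63.7°: √(L² − r² sin²θ) = 0.10027 m.
v = −0.0355·640.8·0.89649·[1 + 0.0355·0.44307/0.10027] = -23.593 m/s.
|v| = 23.593 m/s.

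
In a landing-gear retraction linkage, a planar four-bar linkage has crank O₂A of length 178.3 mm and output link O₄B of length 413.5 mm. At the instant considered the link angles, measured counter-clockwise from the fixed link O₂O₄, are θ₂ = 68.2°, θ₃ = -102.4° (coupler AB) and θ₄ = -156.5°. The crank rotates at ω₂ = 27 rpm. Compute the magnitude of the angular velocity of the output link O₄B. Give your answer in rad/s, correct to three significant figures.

ω₂ = 2.827 rad/s (from 27 rpm).
Differentiating the loop-closure r₂e^{iθ₂}+r₃e^{iθ₃}=r₁+r₄e^{iθ₄} gives r₂ω₂e^{iθ₂}+r₃ω₃e^{iθ₃}=r₄ω₄e^{iθ₄}.
Eliminating the other unknown: ω₄ = r₂ω₂ sin(θ₂−θ₃) / [r₄ sin(θ₄−θ₃)].
Numerator sine = +0.16333; denominator sine = -0.81004.
Result = 0.1783·2.827·(+0.16333) / (0.4135·(-0.81004)) = -0.24582 rad/s; magnitude 0.24582 rad/s.

0.246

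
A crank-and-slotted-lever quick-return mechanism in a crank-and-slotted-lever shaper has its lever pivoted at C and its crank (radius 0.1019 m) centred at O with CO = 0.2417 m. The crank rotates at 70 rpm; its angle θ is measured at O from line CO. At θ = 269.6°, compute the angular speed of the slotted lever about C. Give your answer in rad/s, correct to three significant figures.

ω = 7.33 rad/s (from 70 rpm).
Crank pin A relative to C: A = (d + r cosθ, r sinθ); lever angle φ = atan2(r sinθ, d + r cosθ).
Differentiating tanφ: φ̇ = rω(d cosθ + r)/(d² + r² + 2dr cosθ).
d² + r² + 2dr cosθ = |CA|² = 0.0684586 m²;  d cosθ + r = +0.10021 m.
|ω_lever| = |0.1019·7.33·+0.10021| / 0.0684586 = 1.0934 rad/s.

1.09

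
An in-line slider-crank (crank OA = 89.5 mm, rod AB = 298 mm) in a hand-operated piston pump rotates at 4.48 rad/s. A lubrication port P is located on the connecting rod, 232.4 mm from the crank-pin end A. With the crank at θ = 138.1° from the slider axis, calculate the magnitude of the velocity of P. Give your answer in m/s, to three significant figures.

ω = 4.48 rad/s.  Crank-pin speed |V_A| = rω = 0.40096 m/s, perpendicular to OA.
Rod angle: sinφ = −(r/L) sinθ ⇒ φ = -11.571°; ω_rod = −rω cosθ/√(L²−r²sin²θ) = +1.0222 rad/s.
V_P = V_A + ω_rod × AP, with AP = 0.2324 m along the rod.
Components: V_Px = −rω sinθ − a·ω_rod·sinφ = -0.22012 m/s;  V_Py = rω cosθ + a·ω_rod·cosφ = -0.065697 m/s.
|V_P| = √(V_Px² + V_Py²) = 0.22972 m/s.

0.230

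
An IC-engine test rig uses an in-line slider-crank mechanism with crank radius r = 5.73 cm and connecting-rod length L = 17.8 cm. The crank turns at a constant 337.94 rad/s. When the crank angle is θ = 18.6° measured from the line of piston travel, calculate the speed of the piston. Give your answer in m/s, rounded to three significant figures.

ω = 337.9 rad/s
For an in-line slider-crank, x = r cosθ + √(L² − r² sin²θ), so v = −rω sinθ·[1 + r cosθ/√(L² − r² sin²θ)].
With r = 0.0573 m, L = 0.178 m, θ = 18.6°: √(L² − r² sin²θ) = 0.17706 m.
v = −0.0573·337.9·0.31896·[1 + 0.0573·0.94777/0.17706] = -8.0707 m/s.
|v| = 8.0707 m/s.

8.07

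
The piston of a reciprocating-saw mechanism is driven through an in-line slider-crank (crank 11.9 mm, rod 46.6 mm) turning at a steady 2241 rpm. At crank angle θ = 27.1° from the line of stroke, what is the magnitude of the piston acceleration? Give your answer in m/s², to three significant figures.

684

ω = 2π·2241/60 = 234.7 rad/s
x(θ) = r cosθ + √(L² − r² sin²θ); with ω constant, a = ω²·d²x/dθ².
d²x/dθ² = −r cosθ − r²(cos2θ)/√u − r⁴ sin²2θ/(4u^{3/2}),  u = L² − r² sin²θ = 0.00214217 m².
Substituting r = 0.0119 m, L = 0.0466 m, θ = 27.1°: d²x/dθ² = -0.012417 m.
a = ω²·d²x/dθ² = (234.7)²·(-0.012417) = -683.82 m/s²;  |a| = 683.82 m/s².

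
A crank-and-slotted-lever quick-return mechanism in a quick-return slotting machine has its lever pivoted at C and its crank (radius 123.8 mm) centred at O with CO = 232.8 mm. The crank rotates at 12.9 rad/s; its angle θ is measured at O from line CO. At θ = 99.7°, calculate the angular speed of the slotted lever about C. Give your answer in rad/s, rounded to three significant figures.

ω = 12.9 rad/s
Crank pin A relative to C: A = (d + r cosθ, r sinθ); lever angle φ = atan2(r sinθ, d + r cosθ).
Differentiating tanφ: φ̇ = rω(d cosθ + r)/(d² + r² + 2dr cosθ).
d² + r² + 2dr cosθ = |CA|² = 0.0598103 m²;  d cosθ + r = +0.084576 m.
|ω_lever| = |0.1238·12.9·+0.084576| / 0.0598103 = 2.2583 rad/s.

2.26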